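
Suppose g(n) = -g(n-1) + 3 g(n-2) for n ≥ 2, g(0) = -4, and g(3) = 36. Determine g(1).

Let g(1) = w.
g(2) = -12 - w
g(3) = 12 + 4w
So 12 + 4w = 36, giving w = 6.

6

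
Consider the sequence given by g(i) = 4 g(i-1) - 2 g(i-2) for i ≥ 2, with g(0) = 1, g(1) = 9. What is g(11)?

2186080

g(2) = 4(9) - 2(1) = 34
g(3) = 4(34) - 2(9) = 118
g(4) = 4(118) - 2(34) = 404
g(5) = 4(404) - 2(118) = 1380
g(6) = 4(1380) - 2(404) = 4712
g(7) = 4(4712) - 2(1380) = 16088
g(8) = 4(16088) - 2(4712) = 54928
g(9) = 4(54928) - 2(16088) = 187536
g(10) = 4(187536) - 2(54928) = 640288
g(11) = 4(640288) - 2(187536) = 2186080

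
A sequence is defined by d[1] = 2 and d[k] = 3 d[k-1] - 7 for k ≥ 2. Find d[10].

-29521

d[2] = 3*2 - 7 = -1
d[3] = 3*(-1) - 7 = -10
d[4] = 3*(-10) - 7 = -37
d[5] = 3*(-37) - 7 = -118
d[6] = 3*(-118) - 7 = -361
d[7] = 3*(-361) - 7 = -1090
d[8] = 3*(-1090) - 7 = -3277
d[9] = 3*(-3277) - 7 = -9838
d[10] = 3*(-9838) - 7 = -29521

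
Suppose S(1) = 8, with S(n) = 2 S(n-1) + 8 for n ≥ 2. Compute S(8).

2040

S(2) = 2*8 + 8 = 24
S(3) = 2*24 + 8 = 56
S(4) = 2*56 + 8 = 120
S(5) = 2*120 + 8 = 248
S(6) = 2*248 + 8 = 504
S(7) = 2*504 + 8 = 1016
S(8) = 2*1016 + 8 = 2040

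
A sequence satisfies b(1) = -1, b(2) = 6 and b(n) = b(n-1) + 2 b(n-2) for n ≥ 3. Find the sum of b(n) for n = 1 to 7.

b(3) = 6 + 2(-1) = 4
b(4) = 4 + 2(6) = 16
b(5) = 16 + 2(4) = 24
b(6) = 24 + 2(16) = 56
b(7) = 56 + 2(24) = 104
Sum = (-1) + 6 + 4 + 16 + 24 + 56 + 104 = 209

209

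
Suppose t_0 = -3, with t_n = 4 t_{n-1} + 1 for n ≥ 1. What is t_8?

-174763

t_1 = 4·(-3) + 1 = -11
t_2 = 4·(-11) + 1 = -43
t_3 = 4·(-43) + 1 = -171
t_4 = 4·(-171) + 1 = -683
t_5 = 4·(-683) + 1 = -2731
t_6 = 4·(-2731) + 1 = -10923
t_7 = 4·(-10923) + 1 = -43691
t_8 = 4·(-43691) + 1 = -174763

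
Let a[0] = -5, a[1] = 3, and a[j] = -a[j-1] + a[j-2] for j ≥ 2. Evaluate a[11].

a[2] = -3 + (-5) = -8
a[3] = -(-8) + 3 = 11
a[4] = -11 + (-8) = -19
a[5] = -(-19) + 11 = 30
a[6] = -30 + (-19) = -49
a[7] = -(-49) + 30 = 79
a[8] = -79 + (-49) = -128
a[9] = -(-128) + 79 = 207
a[10] = -207 + (-128) = -335
a[11] = -(-335) + 207 = 542

542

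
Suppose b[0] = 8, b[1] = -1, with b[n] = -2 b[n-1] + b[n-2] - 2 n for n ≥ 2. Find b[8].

b[2] = -2*(-1) + 8 - 4 = 6
b[3] = -2*6 + (-1) - 6 = -19
b[4] = -2*(-19) + 6 - 8 = 36
b[5] = -2*36 + (-19) - 10 = -101
b[6] = -2*(-101) + 36 - 12 = 226
b[7] = -2*226 + (-101) - 14 = -567
b[8] = -2*(-567) + 226 - 16 = 1344

1344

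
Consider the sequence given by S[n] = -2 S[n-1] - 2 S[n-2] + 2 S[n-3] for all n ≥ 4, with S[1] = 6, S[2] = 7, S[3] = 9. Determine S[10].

S[4] = -2·9 - 2·7 + 2·6 = -20
S[5] = -2·(-20) - 2·9 + 2·7 = 36
S[6] = -2·36 - 2·(-20) + 2·9 = -14
S[7] = -2·(-14) - 2·36 + 2·(-20) = -84
S[8] = -2·(-84) - 2·(-14) + 2·36 = 268
S[9] = -2·268 - 2·(-84) + 2·(-14) = -396
S[10] = -2·(-396) - 2·268 + 2·(-84) = 88

88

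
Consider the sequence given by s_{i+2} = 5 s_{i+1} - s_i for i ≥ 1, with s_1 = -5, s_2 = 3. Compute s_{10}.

1174153

s_3 = 5(3) - (-5) = 20
s_4 = 5(20) - 3 = 97
s_5 = 5(97) - 20 = 465
s_6 = 5(465) - 97 = 2228
s_7 = 5(2228) - 465 = 10675
s_8 = 5(10675) - 2228 = 51147
s_9 = 5(51147) - 10675 = 245060
s_{10} = 5(245060) - 51147 = 1174153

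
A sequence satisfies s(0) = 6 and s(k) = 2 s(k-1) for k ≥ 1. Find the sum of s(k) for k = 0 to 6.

762

s(1) = 2·6 = 12
s(2) = 2·12 = 24
s(3) = 2·24 = 48
s(4) = 2·48 = 96
s(5) = 2·96 = 192
s(6) = 2·192 = 384
Sum = 6 + 12 + 24 + 48 + 96 + 192 + 384 = 762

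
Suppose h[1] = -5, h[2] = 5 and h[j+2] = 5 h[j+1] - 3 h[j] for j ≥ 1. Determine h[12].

22027910

h[3] = 5*5 - 3*(-5) = 40
h[4] = 5*40 - 3*5 = 185
h[5] = 5*185 - 3*40 = 805
h[6] = 5*805 - 3*185 = 3470
h[7] = 5*3470 - 3*805 = 14935
h[8] = 5*14935 - 3*3470 = 64265
h[9] = 5*64265 - 3*14935 = 276520
h[10] = 5*276520 - 3*64265 = 1189805
h[11] = 5*1189805 - 3*276520 = 5119465
h[12] = 5*5119465 - 3*1189805 = 22027910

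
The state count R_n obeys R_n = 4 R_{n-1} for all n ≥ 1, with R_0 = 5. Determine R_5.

R_1 = 4*5 = 20
R_2 = 4*20 = 80
R_3 = 4*80 = 320
R_4 = 4*320 = 1280
R_5 = 4*1280 = 5120

5120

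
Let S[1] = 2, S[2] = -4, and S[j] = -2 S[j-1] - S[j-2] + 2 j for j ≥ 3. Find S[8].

-28

S[3] = -2(-4) - 2 + 6 = 12
S[4] = -2(12) - (-4) + 8 = -12
S[5] = -2(-12) - 12 + 10 = 22
S[6] = -2(22) - (-12) + 12 = -20
S[7] = -2(-20) - 22 + 14 = 32
S[8] = -2(32) - (-20) + 16 = -28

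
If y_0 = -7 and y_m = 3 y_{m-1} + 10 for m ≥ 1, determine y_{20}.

-6973568807

The fixed point is 10/(1 - 3) = -5, so y_m + 5 = 3(y_{m-1} + 5).
Hence y_m = -2·3^m - 5.
y_{20} = -2·3^{20} - 5 = -2·3486784401 - 5 = -6973568807.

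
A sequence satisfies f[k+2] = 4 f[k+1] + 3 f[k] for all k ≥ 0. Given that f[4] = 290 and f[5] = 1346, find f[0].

Rearranging, f[k-2] = (f[k] - 4 f[k-1]) / 3.
f[3] = (1346 - 4·290) / 3 = 186/3 = 62
f[2] = (290 - 4·62) / 3 = 42/3 = 14
f[1] = (62 - 4·14) / 3 = 6/3 = 2
f[0] = (14 - 4·2) / 3 = 6/3 = 2

2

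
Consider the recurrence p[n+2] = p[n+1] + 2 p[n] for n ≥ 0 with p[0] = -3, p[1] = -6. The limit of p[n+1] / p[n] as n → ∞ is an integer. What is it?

2

The characteristic equation is r^2 - r - 2 = 0, which factors as (r - 2)(r + 1) = 0.
So the roots are 2 and -1. Since |2| > |-1| and the coefficient of 2^n is non-zero, the ratio tends to 2.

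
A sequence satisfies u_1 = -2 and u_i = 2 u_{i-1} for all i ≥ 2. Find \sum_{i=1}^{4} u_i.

-30

u_2 = 2*(-2) = -4
u_3 = 2*(-4) = -8
u_4 = 2*(-8) = -16
Sum = (-2) + (-4) + (-8) + (-16) = -30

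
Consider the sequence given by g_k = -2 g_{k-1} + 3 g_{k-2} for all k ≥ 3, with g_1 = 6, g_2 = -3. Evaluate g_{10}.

g_3 = -2·(-3) + 3·6 = 24
g_4 = -2·24 + 3·(-3) = -57
g_5 = -2·(-57) + 3·24 = 186
g_6 = -2·186 + 3·(-57) = -543
g_7 = -2·(-543) + 3·186 = 1644
g_8 = -2·1644 + 3·(-543) = -4917
g_9 = -2·(-4917) + 3·1644 = 14766
g_{10} = -2·14766 + 3·(-4917) = -44283

-44283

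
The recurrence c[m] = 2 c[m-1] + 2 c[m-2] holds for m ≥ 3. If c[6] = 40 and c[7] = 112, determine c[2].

Rearranging, c[m-2] = (c[m] - 2 c[m-1]) / 2.
c[5] = (112 - 2·40) / 2 = 32/2 = 16
c[4] = (40 - 2·16) / 2 = 8/2 = 4
c[3] = (16 - 2·4) / 2 = 8/2 = 4
c[2] = (4 - 2·4) / 2 = -4/2 = -2

-2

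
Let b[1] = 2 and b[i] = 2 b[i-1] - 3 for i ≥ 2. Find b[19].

The fixed point is -3/(1 - 2) = 3, so b[i] - 3 = 2(b[i-1] - 3).
Hence b[i] = -1·2^{i-1} + 3.
b[19] = -1·2^{18} + 3 = -1·262144 + 3 = -262141.

-262141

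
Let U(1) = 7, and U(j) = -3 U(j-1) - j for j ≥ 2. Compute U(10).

U(2) = -3·7 - 2 = -23
U(3) = -3·(-23) - 3 = 66
U(4) = -3·66 - 4 = -202
U(5) = -3·(-202) - 5 = 601
U(6) = -3·601 - 6 = -1809
U(7) = -3·(-1809) - 7 = 5420
U(8) = -3·5420 - 8 = -16268
U(9) = -3·(-16268) - 9 = 48795
U(10) = -3·48795 - 10 = -146395

-146395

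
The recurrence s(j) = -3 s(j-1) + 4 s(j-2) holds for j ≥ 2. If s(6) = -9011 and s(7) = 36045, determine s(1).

9

Rearranging, s(j-2) = (s(j) + 3 s(j-1)) / 4.
s(5) = (36045 + 3*(-9011)) / 4 = 9012/4 = 2253
s(4) = (-9011 + 3*2253) / 4 = -2252/4 = -563
s(3) = (2253 + 3*(-563)) / 4 = 564/4 = 141
s(2) = (-563 + 3*141) / 4 = -140/4 = -35
s(1) = (141 + 3*(-35)) / 4 = 36/4 = 9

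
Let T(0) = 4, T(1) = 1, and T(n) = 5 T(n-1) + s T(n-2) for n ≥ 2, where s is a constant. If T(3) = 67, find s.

T(2) = 5 + 4s
T(3) = 25 + 21s
So 25 + 21s = 67, giving s = 2.

2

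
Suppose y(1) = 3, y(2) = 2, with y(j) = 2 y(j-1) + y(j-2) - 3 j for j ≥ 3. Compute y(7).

-310

y(3) = 2*2 + 3 - 9 = -2
y(4) = 2*(-2) + 2 - 12 = -14
y(5) = 2*(-14) + (-2) - 15 = -45
y(6) = 2*(-45) + (-14) - 18 = -122
y(7) = 2*(-122) + (-45) - 21 = -310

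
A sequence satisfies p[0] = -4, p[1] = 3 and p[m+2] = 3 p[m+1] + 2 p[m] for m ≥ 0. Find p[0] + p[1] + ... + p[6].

p[2] = 3·3 + 2·(-4) = 1
p[3] = 3·1 + 2·3 = 9
p[4] = 3·9 + 2·1 = 29
p[5] = 3·29 + 2·9 = 105
p[6] = 3·105 + 2·29 = 373
Sum = (-4) + 3 + 1 + 9 + 29 + 105 + 373 = 516

516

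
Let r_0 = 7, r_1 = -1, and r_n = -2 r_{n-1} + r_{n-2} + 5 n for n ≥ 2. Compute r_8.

r_2 = -2·(-1) + 7 + 10 = 19
r_3 = -2·19 + (-1) + 15 = -24
r_4 = -2·(-24) + 19 + 20 = 87
r_5 = -2·87 + (-24) + 25 = -173
r_6 = -2·(-173) + 87 + 30 = 463
r_7 = -2·463 + (-173) + 35 = -1064
r_8 = -2·(-1064) + 463 + 40 = 2631

2631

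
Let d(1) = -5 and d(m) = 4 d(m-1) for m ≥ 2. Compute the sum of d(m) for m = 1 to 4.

-425

d(2) = 4*(-5) = -20
d(3) = 4*(-20) = -80
d(4) = 4*(-80) = -320
Sum = (-5) + (-20) + (-80) + (-320) = -425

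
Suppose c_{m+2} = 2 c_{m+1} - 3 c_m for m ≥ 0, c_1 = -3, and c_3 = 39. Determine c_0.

-7

Let c_0 = x.
c_2 = -6 - 3x
c_3 = -3 - 6x
So -3 - 6x = 39, giving x = -7.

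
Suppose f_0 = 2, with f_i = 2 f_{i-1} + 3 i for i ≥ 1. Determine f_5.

f_1 = 2*2 + 3 = 7
f_2 = 2*7 + 6 = 20
f_3 = 2*20 + 9 = 49
f_4 = 2*49 + 12 = 110
f_5 = 2*110 + 15 = 235

235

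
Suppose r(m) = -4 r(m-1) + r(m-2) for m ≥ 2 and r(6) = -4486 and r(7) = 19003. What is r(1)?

3

Rearranging, r(m-2) = r(m) + 4 r(m-1).
r(5) = 19003 + 4·(-4486) = 1059
r(4) = -4486 + 4·1059 = -250
r(3) = 1059 + 4·(-250) = 59
r(2) = -250 + 4·59 = -14
r(1) = 59 + 4·(-14) = 3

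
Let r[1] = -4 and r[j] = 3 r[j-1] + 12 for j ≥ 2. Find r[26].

The fixed point is 12/(1 - 3) = -6, so r[j] + 6 = 3(r[j-1] + 6).
Hence r[j] = 2·3^{j-1} - 6.
r[26] = 2·3^{25} - 6 = 2·847288609443 - 6 = 1694577218880.

1694577218880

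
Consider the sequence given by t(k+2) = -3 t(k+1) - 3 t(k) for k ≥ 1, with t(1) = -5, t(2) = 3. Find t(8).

t(3) = -3(3) - 3(-5) = 6
t(4) = -3(6) - 3(3) = -27
t(5) = -3(-27) - 3(6) = 63
t(6) = -3(63) - 3(-27) = -108
t(7) = -3(-108) - 3(63) = 135
t(8) = -3(135) - 3(-108) = -81

-81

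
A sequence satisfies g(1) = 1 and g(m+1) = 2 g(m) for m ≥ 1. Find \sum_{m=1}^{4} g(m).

g(2) = 2*1 = 2
g(3) = 2*2 = 4
g(4) = 2*4 = 8
Sum = 1 + 2 + 4 + 8 = 15

15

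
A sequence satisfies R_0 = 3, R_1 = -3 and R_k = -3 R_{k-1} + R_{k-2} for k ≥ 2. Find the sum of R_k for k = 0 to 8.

11784

R_2 = -3(-3) + 3 = 12
R_3 = -3(12) + (-3) = -39
R_4 = -3(-39) + 12 = 129
R_5 = -3(129) + (-39) = -426
R_6 = -3(-426) + 129 = 1407
R_7 = -3(1407) + (-426) = -4647
R_8 = -3(-4647) + 1407 = 15348
Sum = 3 + (-3) + 12 + (-39) + 129 + (-426) + 1407 + (-4647) + 15348 = 11784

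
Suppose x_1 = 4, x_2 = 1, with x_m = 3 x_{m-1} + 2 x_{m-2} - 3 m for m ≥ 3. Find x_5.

x_3 = 3(1) + 2(4) - 9 = 2
x_4 = 3(2) + 2(1) - 12 = -4
x_5 = 3(-4) + 2(2) - 15 = -23

-23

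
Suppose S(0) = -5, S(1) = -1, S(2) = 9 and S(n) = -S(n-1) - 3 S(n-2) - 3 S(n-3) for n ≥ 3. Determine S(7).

S(3) = -9 - 3(-1) - 3(-5) = 9
S(4) = -9 - 3(9) - 3(-1) = -33
S(5) = -(-33) - 3(9) - 3(9) = -21
S(6) = -(-21) - 3(-33) - 3(9) = 93
S(7) = -93 - 3(-21) - 3(-33) = 69

69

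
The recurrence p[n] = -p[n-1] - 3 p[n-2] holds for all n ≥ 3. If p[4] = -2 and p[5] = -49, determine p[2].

-5

Rearranging, p[n-2] = (p[n] + p[n-1]) / -3.
p[3] = (-49 + (-2)) / -3 = -51/-3 = 17
p[2] = (-2 + 17) / -3 = 15/-3 = -5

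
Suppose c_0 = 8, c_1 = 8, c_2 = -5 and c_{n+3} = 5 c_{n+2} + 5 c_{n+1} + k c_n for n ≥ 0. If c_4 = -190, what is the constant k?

-5

c_3 = 15 + 8k
c_4 = 50 + 48k
So 50 + 48k = -190, giving k = -5.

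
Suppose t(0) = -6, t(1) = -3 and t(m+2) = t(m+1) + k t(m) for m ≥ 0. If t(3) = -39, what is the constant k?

t(2) = -3 - 6k
t(3) = -3 - 9k
So -3 - 9k = -39, giving k = 4.

4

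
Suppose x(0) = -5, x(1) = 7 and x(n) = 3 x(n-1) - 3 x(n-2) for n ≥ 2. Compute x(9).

x(2) = 3(7) - 3(-5) = 36
x(3) = 3(36) - 3(7) = 87
x(4) = 3(87) - 3(36) = 153
x(5) = 3(153) - 3(87) = 198
x(6) = 3(198) - 3(153) = 135
x(7) = 3(135) - 3(198) = -189
x(8) = 3(-189) - 3(135) = -972
x(9) = 3(-972) - 3(-189) = -2349

-2349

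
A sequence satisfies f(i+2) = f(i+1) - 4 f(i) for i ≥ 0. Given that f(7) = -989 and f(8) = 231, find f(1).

Rearranging, f(i-2) = (f(i) - f(i-1)) / -4.
f(6) = (231 - (-989)) / -4 = 1220/-4 = -305
f(5) = (-989 - (-305)) / -4 = -684/-4 = 171
f(4) = (-305 - 171) / -4 = -476/-4 = 119
f(3) = (171 - 119) / -4 = 52/-4 = -13
f(2) = (119 - (-13)) / -4 = 132/-4 = -33
f(1) = (-13 - (-33)) / -4 = 20/-4 = -5

-5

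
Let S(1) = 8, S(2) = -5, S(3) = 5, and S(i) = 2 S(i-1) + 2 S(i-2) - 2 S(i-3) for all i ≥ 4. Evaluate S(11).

S(4) = 2·5 + 2·(-5) - 2·8 = -16
S(5) = 2·(-16) + 2·5 - 2·(-5) = -12
S(6) = 2·(-12) + 2·(-16) - 2·5 = -66
S(7) = 2·(-66) + 2·(-12) - 2·(-16) = -124
S(8) = 2·(-124) + 2·(-66) - 2·(-12) = -356
S(9) = 2·(-356) + 2·(-124) - 2·(-66) = -828
S(10) = 2·(-828) + 2·(-356) - 2·(-124) = -2120
S(11) = 2·(-2120) + 2·(-828) - 2·(-356) = -5184

-5184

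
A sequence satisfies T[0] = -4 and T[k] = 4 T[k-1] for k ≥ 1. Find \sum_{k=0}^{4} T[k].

T[1] = 4*(-4) = -16
T[2] = 4*(-16) = -64
T[3] = 4*(-64) = -256
T[4] = 4*(-256) = -1024
Sum = (-4) + (-16) + (-64) + (-256) + (-1024) = -1364

-1364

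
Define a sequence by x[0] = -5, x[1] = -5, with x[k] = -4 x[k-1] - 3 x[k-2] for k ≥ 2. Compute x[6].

3635

x[2] = -4·(-5) - 3·(-5) = 35
x[3] = -4·35 - 3·(-5) = -125
x[4] = -4·(-125) - 3·35 = 395
x[5] = -4·395 - 3·(-125) = -1205
x[6] = -4·(-1205) - 3·395 = 3635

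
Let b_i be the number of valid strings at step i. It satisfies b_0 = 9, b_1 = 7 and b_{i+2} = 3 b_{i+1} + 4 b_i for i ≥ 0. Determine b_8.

209721

b_2 = 3*7 + 4*9 = 57
b_3 = 3*57 + 4*7 = 199
b_4 = 3*199 + 4*57 = 825
b_5 = 3*825 + 4*199 = 3271
b_6 = 3*3271 + 4*825 = 13113
b_7 = 3*13113 + 4*3271 = 52423
b_8 = 3*52423 + 4*13113 = 209721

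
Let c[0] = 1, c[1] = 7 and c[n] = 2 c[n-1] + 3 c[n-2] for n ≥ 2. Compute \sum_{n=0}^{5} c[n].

728

c[2] = 2*7 + 3*1 = 17
c[3] = 2*17 + 3*7 = 55
c[4] = 2*55 + 3*17 = 161
c[5] = 2*161 + 3*55 = 487
Sum = 1 + 7 + 17 + 55 + 161 + 487 = 728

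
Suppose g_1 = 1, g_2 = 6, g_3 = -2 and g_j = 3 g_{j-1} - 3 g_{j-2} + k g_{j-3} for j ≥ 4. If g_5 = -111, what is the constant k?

g_4 = -24 + k
g_5 = -66 + 9k
So -66 + 9k = -111, giving k = -5.

-5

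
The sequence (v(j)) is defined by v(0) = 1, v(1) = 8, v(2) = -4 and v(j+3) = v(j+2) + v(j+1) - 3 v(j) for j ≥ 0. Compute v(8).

v(3) = (-4) + 8 - 3·1 = 1
v(4) = 1 + (-4) - 3·8 = -27
v(5) = (-27) + 1 - 3·(-4) = -14
v(6) = (-14) + (-27) - 3·1 = -44
v(7) = (-44) + (-14) - 3·(-27) = 23
v(8) = 23 + (-44) - 3·(-14) = 21

21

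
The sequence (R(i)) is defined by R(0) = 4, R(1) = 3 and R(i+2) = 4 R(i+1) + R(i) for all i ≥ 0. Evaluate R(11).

6950947

R(2) = 4*3 + 4 = 16
R(3) = 4*16 + 3 = 67
R(4) = 4*67 + 16 = 284
R(5) = 4*284 + 67 = 1203
R(6) = 4*1203 + 284 = 5096
R(7) = 4*5096 + 1203 = 21587
R(8) = 4*21587 + 5096 = 91444
R(9) = 4*91444 + 21587 = 387363
R(10) = 4*387363 + 91444 = 1640896
R(11) = 4*1640896 + 387363 = 6950947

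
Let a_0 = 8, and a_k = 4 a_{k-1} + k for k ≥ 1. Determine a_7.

138351

a_1 = 4(8) + 1 = 33
a_2 = 4(33) + 2 = 134
a_3 = 4(134) + 3 = 539
a_4 = 4(539) + 4 = 2160
a_5 = 4(2160) + 5 = 8645
a_6 = 4(8645) + 6 = 34586
a_7 = 4(34586) + 7 = 138351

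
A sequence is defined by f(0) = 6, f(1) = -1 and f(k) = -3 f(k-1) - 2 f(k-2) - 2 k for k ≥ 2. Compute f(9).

f(2) = -3*(-1) - 2*6 - 4 = -13
f(3) = -3*(-13) - 2*(-1) - 6 = 35
f(4) = -3*35 - 2*(-13) - 8 = -87
f(5) = -3*(-87) - 2*35 - 10 = 181
f(6) = -3*181 - 2*(-87) - 12 = -381
f(7) = -3*(-381) - 2*181 - 14 = 767
f(8) = -3*767 - 2*(-381) - 16 = -1555
f(9) = -3*(-1555) - 2*767 - 18 = 3113

3113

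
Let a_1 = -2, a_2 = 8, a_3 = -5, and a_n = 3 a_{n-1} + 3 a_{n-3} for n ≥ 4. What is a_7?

a_4 = 3·(-5) + 3·(-2) = -21
a_5 = 3·(-21) + 3·8 = -39
a_6 = 3·(-39) + 3·(-5) = -132
a_7 = 3·(-132) + 3·(-21) = -459

-459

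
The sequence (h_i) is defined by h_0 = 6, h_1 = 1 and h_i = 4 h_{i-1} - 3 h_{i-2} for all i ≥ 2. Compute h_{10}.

h_2 = 4(1) - 3(6) = -14
h_3 = 4(-14) - 3(1) = -59
h_4 = 4(-59) - 3(-14) = -194
h_5 = 4(-194) - 3(-59) = -599
h_6 = 4(-599) - 3(-194) = -1814
h_7 = 4(-1814) - 3(-599) = -5459
h_8 = 4(-5459) - 3(-1814) = -16394
h_9 = 4(-16394) - 3(-5459) = -49199
h_{10} = 4(-49199) - 3(-16394) = -147614

-147614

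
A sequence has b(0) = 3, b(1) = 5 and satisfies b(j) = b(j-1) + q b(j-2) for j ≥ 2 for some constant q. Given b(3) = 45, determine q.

b(2) = 5 + 3q
b(3) = 5 + 8q
So 5 + 8q = 45, giving q = 5.

5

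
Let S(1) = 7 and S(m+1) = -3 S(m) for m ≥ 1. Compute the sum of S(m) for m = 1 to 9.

34447

S(2) = -3(7) = -21
S(3) = -3(-21) = 63
S(4) = -3(63) = -189
S(5) = -3(-189) = 567
S(6) = -3(567) = -1701
S(7) = -3(-1701) = 5103
S(8) = -3(5103) = -15309
S(9) = -3(-15309) = 45927
Sum = 7 + (-21) + 63 + (-189) + 567 + (-1701) + 5103 + (-15309) + 45927 = 34447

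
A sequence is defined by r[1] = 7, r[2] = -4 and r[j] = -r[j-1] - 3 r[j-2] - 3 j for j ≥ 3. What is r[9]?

r[3] = -(-4) - 3(7) - 9 = -26
r[4] = -(-26) - 3(-4) - 12 = 26
r[5] = -26 - 3(-26) - 15 = 37
r[6] = -37 - 3(26) - 18 = -133
r[7] = -(-133) - 3(37) - 21 = 1
r[8] = -1 - 3(-133) - 24 = 374
r[9] = -374 - 3(1) - 27 = -404

-404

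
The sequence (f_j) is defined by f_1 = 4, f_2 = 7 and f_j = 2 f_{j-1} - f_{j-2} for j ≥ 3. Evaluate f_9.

28

f_3 = 2*7 - 4 = 10
f_4 = 2*10 - 7 = 13
f_5 = 2*13 - 10 = 16
f_6 = 2*16 - 13 = 19
f_7 = 2*19 - 16 = 22
f_8 = 2*22 - 19 = 25
f_9 = 2*25 - 22 = 28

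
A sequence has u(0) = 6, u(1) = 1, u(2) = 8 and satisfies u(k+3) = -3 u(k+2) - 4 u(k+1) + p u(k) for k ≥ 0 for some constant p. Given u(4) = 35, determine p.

u(3) = -28 + 6p
u(4) = 52 - 17p
So 52 - 17p = 35, giving p = 1.

1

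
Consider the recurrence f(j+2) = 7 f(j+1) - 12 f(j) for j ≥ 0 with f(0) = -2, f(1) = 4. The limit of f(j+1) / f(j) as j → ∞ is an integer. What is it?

The characteristic equation is r^2 - 7r + 12 = 0, which factors as (r - 4)(r - 3) = 0.
So the roots are 4 and 3. Since |4| > |3| and the coefficient of 4^j is non-zero, the ratio tends to 4.

4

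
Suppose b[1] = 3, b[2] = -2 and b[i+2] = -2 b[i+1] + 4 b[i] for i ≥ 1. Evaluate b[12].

-520192

b[3] = -2*(-2) + 4*3 = 16
b[4] = -2*16 + 4*(-2) = -40
b[5] = -2*(-40) + 4*16 = 144
b[6] = -2*144 + 4*(-40) = -448
b[7] = -2*(-448) + 4*144 = 1472
b[8] = -2*1472 + 4*(-448) = -4736
b[9] = -2*(-4736) + 4*1472 = 15360
b[10] = -2*15360 + 4*(-4736) = -49664
b[11] = -2*(-49664) + 4*15360 = 160768
b[12] = -2*160768 + 4*(-49664) = -520192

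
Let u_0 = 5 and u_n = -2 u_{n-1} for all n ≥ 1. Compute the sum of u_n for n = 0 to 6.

215

u_1 = -2(5) = -10
u_2 = -2(-10) = 20
u_3 = -2(20) = -40
u_4 = -2(-40) = 80
u_5 = -2(80) = -160
u_6 = -2(-160) = 320
Sum = 5 + (-10) + 20 + (-40) + 80 + (-160) + 320 = 215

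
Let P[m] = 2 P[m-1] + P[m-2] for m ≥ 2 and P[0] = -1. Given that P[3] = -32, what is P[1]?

Let P[1] = y.
P[2] = -1 + 2y
P[3] = -2 + 5y
So -2 + 5y = -32, giving y = -6.

-6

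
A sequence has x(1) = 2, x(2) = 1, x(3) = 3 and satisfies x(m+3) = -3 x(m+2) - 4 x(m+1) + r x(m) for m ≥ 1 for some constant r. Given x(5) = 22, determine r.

1

x(4) = -13 + 2r
x(5) = 27 - 5r
So 27 - 5r = 22, giving r = 1.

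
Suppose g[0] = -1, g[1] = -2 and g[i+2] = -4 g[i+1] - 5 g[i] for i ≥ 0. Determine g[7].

g[2] = -4(-2) - 5(-1) = 13
g[3] = -4(13) - 5(-2) = -42
g[4] = -4(-42) - 5(13) = 103
g[5] = -4(103) - 5(-42) = -202
g[6] = -4(-202) - 5(103) = 293
g[7] = -4(293) - 5(-202) = -162

-162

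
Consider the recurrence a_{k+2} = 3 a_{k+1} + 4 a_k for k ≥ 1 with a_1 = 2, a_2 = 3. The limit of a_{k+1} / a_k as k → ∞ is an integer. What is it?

4

The characteristic equation is r^2 - 3r - 4 = 0, which factors as (r - 4)(r + 1) = 0.
So the roots are 4 and -1. Since |4| > |-1| and the coefficient of 4^k is non-zero, the ratio tends to 4.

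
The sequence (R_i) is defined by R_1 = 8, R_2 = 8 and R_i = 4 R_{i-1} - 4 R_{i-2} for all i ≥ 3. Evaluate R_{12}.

-73728

R_3 = 4*8 - 4*8 = 0
R_4 = 4*0 - 4*8 = -32
R_5 = 4*(-32) - 4*0 = -128
R_6 = 4*(-128) - 4*(-32) = -384
R_7 = 4*(-384) - 4*(-128) = -1024
R_8 = 4*(-1024) - 4*(-384) = -2560
R_9 = 4*(-2560) - 4*(-1024) = -6144
R_{10} = 4*(-6144) - 4*(-2560) = -14336
R_{11} = 4*(-14336) - 4*(-6144) = -32768
R_{12} = 4*(-32768) - 4*(-14336) = -73728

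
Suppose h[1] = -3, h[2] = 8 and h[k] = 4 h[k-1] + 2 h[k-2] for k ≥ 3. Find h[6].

h[3] = 4*8 + 2*(-3) = 26
h[4] = 4*26 + 2*8 = 120
h[5] = 4*120 + 2*26 = 532
h[6] = 4*532 + 2*120 = 2368

2368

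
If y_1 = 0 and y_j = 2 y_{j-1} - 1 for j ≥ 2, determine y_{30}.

The fixed point is -1/(1 - 2) = 1, so y_j - 1 = 2(y_{j-1} - 1).
Hence y_j = -1·2^{j-1} + 1.
y_{30} = -1·2^{29} + 1 = -1·536870912 + 1 = -536870911.

-536870911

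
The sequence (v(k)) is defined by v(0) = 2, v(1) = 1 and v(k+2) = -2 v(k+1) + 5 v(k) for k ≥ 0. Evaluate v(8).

v(2) = -2(1) + 5(2) = 8
v(3) = -2(8) + 5(1) = -11
v(4) = -2(-11) + 5(8) = 62
v(5) = -2(62) + 5(-11) = -179
v(6) = -2(-179) + 5(62) = 668
v(7) = -2(668) + 5(-179) = -2231
v(8) = -2(-2231) + 5(668) = 7802

7802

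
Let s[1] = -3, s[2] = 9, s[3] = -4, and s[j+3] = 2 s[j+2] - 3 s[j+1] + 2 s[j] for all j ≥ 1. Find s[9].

-156

s[4] = 2(-4) - 3(9) + 2(-3) = -41
s[5] = 2(-41) - 3(-4) + 2(9) = -52
s[6] = 2(-52) - 3(-41) + 2(-4) = 11
s[7] = 2(11) - 3(-52) + 2(-41) = 96
s[8] = 2(96) - 3(11) + 2(-52) = 55
s[9] = 2(55) - 3(96) + 2(11) = -156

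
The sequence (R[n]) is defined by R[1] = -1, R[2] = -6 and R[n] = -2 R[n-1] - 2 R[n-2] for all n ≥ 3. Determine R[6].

R[3] = -2(-6) - 2(-1) = 14
R[4] = -2(14) - 2(-6) = -16
R[5] = -2(-16) - 2(14) = 4
R[6] = -2(4) - 2(-16) = 24

24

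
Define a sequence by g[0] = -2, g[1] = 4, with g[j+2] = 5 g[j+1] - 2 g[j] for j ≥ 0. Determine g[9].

g[2] = 5(4) - 2(-2) = 24
g[3] = 5(24) - 2(4) = 112
g[4] = 5(112) - 2(24) = 512
g[5] = 5(512) - 2(112) = 2336
g[6] = 5(2336) - 2(512) = 10656
g[7] = 5(10656) - 2(2336) = 48608
g[8] = 5(48608) - 2(10656) = 221728
g[9] = 5(221728) - 2(48608) = 1011424

1011424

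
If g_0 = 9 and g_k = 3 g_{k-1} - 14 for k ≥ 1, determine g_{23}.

188286357661

The fixed point is -14/(1 - 3) = 7, so g_k - 7 = 3(g_{k-1} - 7).
Hence g_k = 2·3^k + 7.
g_{23} = 2·3^{23} + 7 = 2·94143178827 + 7 = 188286357661.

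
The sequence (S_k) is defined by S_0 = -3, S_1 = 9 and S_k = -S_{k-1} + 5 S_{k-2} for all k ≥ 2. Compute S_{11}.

S_2 = -9 + 5·(-3) = -24
S_3 = -(-24) + 5·9 = 69
S_4 = -69 + 5·(-24) = -189
S_5 = -(-189) + 5·69 = 534
S_6 = -534 + 5·(-189) = -1479
S_7 = -(-1479) + 5·534 = 4149
S_8 = -4149 + 5·(-1479) = -11544
S_9 = -(-11544) + 5·4149 = 32289
S_{10} = -32289 + 5·(-11544) = -90009
S_{11} = -(-90009) + 5·32289 = 251454

251454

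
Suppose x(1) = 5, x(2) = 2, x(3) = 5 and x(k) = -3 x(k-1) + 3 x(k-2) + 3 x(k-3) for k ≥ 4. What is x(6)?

24

x(4) = -3(5) + 3(2) + 3(5) = 6
x(5) = -3(6) + 3(5) + 3(2) = 3
x(6) = -3(3) + 3(6) + 3(5) = 24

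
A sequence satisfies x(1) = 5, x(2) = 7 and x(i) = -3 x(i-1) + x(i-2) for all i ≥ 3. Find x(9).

-21544

x(3) = -3(7) + 5 = -16
x(4) = -3(-16) + 7 = 55
x(5) = -3(55) + (-16) = -181
x(6) = -3(-181) + 55 = 598
x(7) = -3(598) + (-181) = -1975
x(8) = -3(-1975) + 598 = 6523
x(9) = -3(6523) + (-1975) = -21544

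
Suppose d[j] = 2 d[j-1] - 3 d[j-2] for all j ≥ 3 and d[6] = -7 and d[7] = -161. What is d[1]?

Rearranging, d[j-2] = (d[j] - 2 d[j-1]) / -3.
d[5] = (-161 - 2·(-7)) / -3 = -147/-3 = 49
d[4] = (-7 - 2·49) / -3 = -105/-3 = 35
d[3] = (49 - 2·35) / -3 = -21/-3 = 7
d[2] = (35 - 2·7) / -3 = 21/-3 = -7
d[1] = (7 - 2·(-7)) / -3 = 21/-3 = -7

-7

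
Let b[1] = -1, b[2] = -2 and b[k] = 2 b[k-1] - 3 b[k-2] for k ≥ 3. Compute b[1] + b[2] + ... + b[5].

b[3] = 2(-2) - 3(-1) = -1
b[4] = 2(-1) - 3(-2) = 4
b[5] = 2(4) - 3(-1) = 11
Sum = (-1) + (-2) + (-1) + 4 + 11 = 11

11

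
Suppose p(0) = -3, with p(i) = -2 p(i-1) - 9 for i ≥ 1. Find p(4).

-3

p(1) = -2*(-3) - 9 = -3
p(2) = -2*(-3) - 9 = -3
p(3) = -2*(-3) - 9 = -3
p(4) = -2*(-3) - 9 = -3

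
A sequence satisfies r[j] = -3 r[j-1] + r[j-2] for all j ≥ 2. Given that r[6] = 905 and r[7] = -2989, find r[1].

Rearranging, r[j-2] = r[j] + 3 r[j-1].
r[5] = -2989 + 3(905) = -274
r[4] = 905 + 3(-274) = 83
r[3] = -274 + 3(83) = -25
r[2] = 83 + 3(-25) = 8
r[1] = -25 + 3(8) = -1

-1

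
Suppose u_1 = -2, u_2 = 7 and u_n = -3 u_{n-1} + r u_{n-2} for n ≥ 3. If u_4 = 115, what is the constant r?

u_3 = -21 - 2r
u_4 = 63 + 13r
So 63 + 13r = 115, giving r = 4.

4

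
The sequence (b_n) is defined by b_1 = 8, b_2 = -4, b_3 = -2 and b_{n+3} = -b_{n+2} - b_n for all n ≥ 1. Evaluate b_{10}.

-46

b_4 = -(-2) - 8 = -6
b_5 = -(-6) - (-4) = 10
b_6 = -10 - (-2) = -8
b_7 = -(-8) - (-6) = 14
b_8 = -14 - 10 = -24
b_9 = -(-24) - (-8) = 32
b_{10} = -32 - 14 = -46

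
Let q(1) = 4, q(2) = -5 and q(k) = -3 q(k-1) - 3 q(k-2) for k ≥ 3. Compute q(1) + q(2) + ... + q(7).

q(3) = -3(-5) - 3(4) = 3
q(4) = -3(3) - 3(-5) = 6
q(5) = -3(6) - 3(3) = -27
q(6) = -3(-27) - 3(6) = 63
q(7) = -3(63) - 3(-27) = -108
Sum = 4 + (-5) + 3 + 6 + (-27) + 63 + (-108) = -64

-64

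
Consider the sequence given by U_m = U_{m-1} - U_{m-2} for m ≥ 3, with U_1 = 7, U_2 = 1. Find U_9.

U_3 = 1 - 7 = -6
U_4 = (-6) - 1 = -7
U_5 = (-7) - (-6) = -1
U_6 = (-1) - (-7) = 6
U_7 = 6 - (-1) = 7
U_8 = 7 - 6 = 1
U_9 = 1 - 7 = -6

-6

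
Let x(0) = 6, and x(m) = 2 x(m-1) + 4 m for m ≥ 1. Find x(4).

200

x(1) = 2·6 + 4 = 16
x(2) = 2·16 + 8 = 40
x(3) = 2·40 + 12 = 92
x(4) = 2·92 + 16 = 200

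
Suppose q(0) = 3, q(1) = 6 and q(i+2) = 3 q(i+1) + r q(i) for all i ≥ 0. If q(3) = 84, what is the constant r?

2

q(2) = 18 + 3r
q(3) = 54 + 15r
So 54 + 15r = 84, giving r = 2.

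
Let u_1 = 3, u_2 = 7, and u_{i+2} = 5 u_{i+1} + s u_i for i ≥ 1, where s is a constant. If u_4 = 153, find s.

-1

u_3 = 35 + 3s
u_4 = 175 + 22s
So 175 + 22s = 153, giving s = -1.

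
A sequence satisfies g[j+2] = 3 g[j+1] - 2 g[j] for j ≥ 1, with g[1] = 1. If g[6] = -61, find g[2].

-1

Let g[2] = v.
g[3] = -2 + 3v
g[4] = -6 + 7v
g[5] = -14 + 15v
g[6] = -30 + 31v
So -30 + 31v = -61, giving v = -1.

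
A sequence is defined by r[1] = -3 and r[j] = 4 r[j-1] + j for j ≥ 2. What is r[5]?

r[2] = 4*(-3) + 2 = -10
r[3] = 4*(-10) + 3 = -37
r[4] = 4*(-37) + 4 = -144
r[5] = 4*(-144) + 5 = -571

-571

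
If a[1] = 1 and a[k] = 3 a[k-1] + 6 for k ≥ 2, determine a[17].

The fixed point is 6/(1 - 3) = -3, so a[k] + 3 = 3(a[k-1] + 3).
Hence a[k] = 4·3^{k-1} - 3.
a[17] = 4·3^{16} - 3 = 4·43046721 - 3 = 172186881.

172186881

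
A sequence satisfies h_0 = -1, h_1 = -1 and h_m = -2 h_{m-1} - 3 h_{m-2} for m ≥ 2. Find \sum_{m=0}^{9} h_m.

h_2 = -2·(-1) - 3·(-1) = 5
h_3 = -2·5 - 3·(-1) = -7
h_4 = -2·(-7) - 3·5 = -1
h_5 = -2·(-1) - 3·(-7) = 23
h_6 = -2·23 - 3·(-1) = -43
h_7 = -2·(-43) - 3·23 = 17
h_8 = -2·17 - 3·(-43) = 95
h_9 = -2·95 - 3·17 = -241
Sum = (-1) + (-1) + 5 + (-7) + (-1) + 23 + (-43) + 17 + 95 + (-241) = -154

-154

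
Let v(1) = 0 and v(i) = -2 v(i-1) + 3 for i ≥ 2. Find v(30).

536870913

The fixed point is 3/(1 + 2) = 1, so v(i) - 1 = -2(v(i-1) - 1).
Hence v(i) = -1·(-2)^{i-1} + 1.
v(30) = -1·(-2)^{29} + 1 = -1·-536870912 + 1 = 536870913.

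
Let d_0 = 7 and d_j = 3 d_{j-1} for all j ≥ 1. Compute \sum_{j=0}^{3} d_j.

d_1 = 3·7 = 21
d_2 = 3·21 = 63
d_3 = 3·63 = 189
Sum = 7 + 21 + 63 + 189 = 280

280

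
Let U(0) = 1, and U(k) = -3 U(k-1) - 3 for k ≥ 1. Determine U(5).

U(1) = -3*1 - 3 = -6
U(2) = -3*(-6) - 3 = 15
U(3) = -3*15 - 3 = -48
U(4) = -3*(-48) - 3 = 141
U(5) = -3*141 - 3 = -426

-426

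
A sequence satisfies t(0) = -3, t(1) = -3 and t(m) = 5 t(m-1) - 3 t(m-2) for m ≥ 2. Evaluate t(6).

t(2) = 5(-3) - 3(-3) = -6
t(3) = 5(-6) - 3(-3) = -21
t(4) = 5(-21) - 3(-6) = -87
t(5) = 5(-87) - 3(-21) = -372
t(6) = 5(-372) - 3(-87) = -1599

-1599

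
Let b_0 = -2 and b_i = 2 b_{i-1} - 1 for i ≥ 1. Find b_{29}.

-1610612735

The fixed point is -1/(1 - 2) = 1, so b_i - 1 = 2(b_{i-1} - 1).
Hence b_i = -3·2^i + 1.
b_{29} = -3·2^{29} + 1 = -3·536870912 + 1 = -1610612735.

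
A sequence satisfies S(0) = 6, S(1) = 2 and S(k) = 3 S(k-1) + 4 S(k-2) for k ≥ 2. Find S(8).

S(2) = 3*2 + 4*6 = 30
S(3) = 3*30 + 4*2 = 98
S(4) = 3*98 + 4*30 = 414
S(5) = 3*414 + 4*98 = 1634
S(6) = 3*1634 + 4*414 = 6558
S(7) = 3*6558 + 4*1634 = 26210
S(8) = 3*26210 + 4*6558 = 104862

104862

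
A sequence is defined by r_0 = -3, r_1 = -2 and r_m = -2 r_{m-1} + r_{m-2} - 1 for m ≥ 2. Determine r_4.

r_2 = -2(-2) + (-3) - 1 = 0
r_3 = -2(0) + (-2) - 1 = -3
r_4 = -2(-3) + 0 - 1 = 5

5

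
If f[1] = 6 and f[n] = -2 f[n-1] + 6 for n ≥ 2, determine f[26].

-134217726

The fixed point is 6/(1 + 2) = 2, so f[n] - 2 = -2(f[n-1] - 2).
Hence f[n] = 4·(-2)^{n-1} + 2.
f[26] = 4·(-2)^{25} + 2 = 4·-33554432 + 2 = -134217726.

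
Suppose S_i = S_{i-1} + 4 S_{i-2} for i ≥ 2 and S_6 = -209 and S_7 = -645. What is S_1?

Rearranging, S_{i-2} = (S_i - S_{i-1}) / 4.
S_5 = (-645 - (-209)) / 4 = -436/4 = -109
S_4 = (-209 - (-109)) / 4 = -100/4 = -25
S_3 = (-109 - (-25)) / 4 = -84/4 = -21
S_2 = (-25 - (-21)) / 4 = -4/4 = -1
S_1 = (-21 - (-1)) / 4 = -20/4 = -5

-5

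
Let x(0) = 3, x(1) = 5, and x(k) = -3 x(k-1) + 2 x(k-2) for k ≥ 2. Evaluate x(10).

-264057

x(2) = -3*5 + 2*3 = -9
x(3) = -3*(-9) + 2*5 = 37
x(4) = -3*37 + 2*(-9) = -129
x(5) = -3*(-129) + 2*37 = 461
x(6) = -3*461 + 2*(-129) = -1641
x(7) = -3*(-1641) + 2*461 = 5845
x(8) = -3*5845 + 2*(-1641) = -20817
x(9) = -3*(-20817) + 2*5845 = 74141
x(10) = -3*74141 + 2*(-20817) = -264057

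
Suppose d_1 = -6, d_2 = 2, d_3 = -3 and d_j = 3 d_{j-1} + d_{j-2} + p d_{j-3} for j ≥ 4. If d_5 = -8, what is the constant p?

-1

d_4 = -7 - 6p
d_5 = -24 - 16p
So -24 - 16p = -8, giving p = -1.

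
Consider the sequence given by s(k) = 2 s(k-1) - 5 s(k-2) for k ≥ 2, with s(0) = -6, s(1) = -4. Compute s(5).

s(2) = 2(-4) - 5(-6) = 22
s(3) = 2(22) - 5(-4) = 64
s(4) = 2(64) - 5(22) = 18
s(5) = 2(18) - 5(64) = -284

-284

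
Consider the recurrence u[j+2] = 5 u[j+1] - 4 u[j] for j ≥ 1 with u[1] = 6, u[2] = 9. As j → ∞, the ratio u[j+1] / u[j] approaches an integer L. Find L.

4

The characteristic equation is r^2 - 5r + 4 = 0, which factors as (r - 4)(r - 1) = 0.
So the roots are 4 and 1. Since |4| > |1| and the coefficient of 4^j is non-zero, the ratio tends to 4.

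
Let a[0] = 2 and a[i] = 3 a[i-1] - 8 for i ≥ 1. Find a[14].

-9565934

The fixed point is -8/(1 - 3) = 4, so a[i] - 4 = 3(a[i-1] - 4).
Hence a[i] = -2·3^i + 4.
a[14] = -2·3^{14} + 4 = -2·4782969 + 4 = -9565934.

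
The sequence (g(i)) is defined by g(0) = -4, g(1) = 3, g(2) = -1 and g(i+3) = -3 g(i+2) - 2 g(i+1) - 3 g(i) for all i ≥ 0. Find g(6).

-220

g(3) = -3*(-1) - 2*3 - 3*(-4) = 9
g(4) = -3*9 - 2*(-1) - 3*3 = -34
g(5) = -3*(-34) - 2*9 - 3*(-1) = 87
g(6) = -3*87 - 2*(-34) - 3*9 = -220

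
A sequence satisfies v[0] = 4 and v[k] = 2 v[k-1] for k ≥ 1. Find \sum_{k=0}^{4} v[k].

v[1] = 2·4 = 8
v[2] = 2·8 = 16
v[3] = 2·16 = 32
v[4] = 2·32 = 64
Sum = 4 + 8 + 16 + 32 + 64 = 124

124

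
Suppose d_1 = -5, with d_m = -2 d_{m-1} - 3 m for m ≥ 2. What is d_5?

d_2 = -2(-5) - 6 = 4
d_3 = -2(4) - 9 = -17
d_4 = -2(-17) - 12 = 22
d_5 = -2(22) - 15 = -59

-59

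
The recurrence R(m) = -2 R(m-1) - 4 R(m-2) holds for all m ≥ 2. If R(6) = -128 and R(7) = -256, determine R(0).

Rearranging, R(m-2) = (R(m) + 2 R(m-1)) / -4.
R(5) = (-256 + 2*(-128)) / -4 = -512/-4 = 128
R(4) = (-128 + 2*128) / -4 = 128/-4 = -32
R(3) = (128 + 2*(-32)) / -4 = 64/-4 = -16
R(2) = (-32 + 2*(-16)) / -4 = -64/-4 = 16
R(1) = (-16 + 2*16) / -4 = 16/-4 = -4
R(0) = (16 + 2*(-4)) / -4 = 8/-4 = -2

-2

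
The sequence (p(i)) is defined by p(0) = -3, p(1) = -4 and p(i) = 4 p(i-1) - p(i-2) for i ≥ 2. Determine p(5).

-668

p(2) = 4(-4) - (-3) = -13
p(3) = 4(-13) - (-4) = -48
p(4) = 4(-48) - (-13) = -179
p(5) = 4(-179) - (-48) = -668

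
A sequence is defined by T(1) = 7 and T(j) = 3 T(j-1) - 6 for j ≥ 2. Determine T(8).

T(2) = 3(7) - 6 = 15
T(3) = 3(15) - 6 = 39
T(4) = 3(39) - 6 = 111
T(5) = 3(111) - 6 = 327
T(6) = 3(327) - 6 = 975
T(7) = 3(975) - 6 = 2919
T(8) = 3(2919) - 6 = 8751

8751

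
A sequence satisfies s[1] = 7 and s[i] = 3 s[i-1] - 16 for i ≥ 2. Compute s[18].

-129140155

The fixed point is -16/(1 - 3) = 8, so s[i] - 8 = 3(s[i-1] - 8).
Hence s[i] = -1·3^{i-1} + 8.
s[18] = -1·3^{17} + 8 = -1·129140163 + 8 = -129140155.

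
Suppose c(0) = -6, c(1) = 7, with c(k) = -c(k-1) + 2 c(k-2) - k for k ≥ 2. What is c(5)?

c(2) = -7 + 2*(-6) - 2 = -21
c(3) = -(-21) + 2*7 - 3 = 32
c(4) = -32 + 2*(-21) - 4 = -78
c(5) = -(-78) + 2*32 - 5 = 137

137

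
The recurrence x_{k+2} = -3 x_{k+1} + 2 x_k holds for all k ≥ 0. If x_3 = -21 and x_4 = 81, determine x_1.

Rearranging, x_{k-2} = (x_k + 3 x_{k-1}) / 2.
x_2 = (81 + 3·(-21)) / 2 = 18/2 = 9
x_1 = (-21 + 3·9) / 2 = 6/2 = 3

3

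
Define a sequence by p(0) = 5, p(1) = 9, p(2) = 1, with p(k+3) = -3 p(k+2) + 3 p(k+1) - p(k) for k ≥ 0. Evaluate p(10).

-206559

p(3) = -3*1 + 3*9 - 5 = 19
p(4) = -3*19 + 3*1 - 9 = -63
p(5) = -3*(-63) + 3*19 - 1 = 245
p(6) = -3*245 + 3*(-63) - 19 = -943
p(7) = -3*(-943) + 3*245 - (-63) = 3627
p(8) = -3*3627 + 3*(-943) - 245 = -13955
p(9) = -3*(-13955) + 3*3627 - (-943) = 53689
p(10) = -3*53689 + 3*(-13955) - 3627 = -206559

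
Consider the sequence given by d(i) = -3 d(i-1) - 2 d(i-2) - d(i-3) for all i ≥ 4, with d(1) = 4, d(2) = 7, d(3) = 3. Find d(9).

1889

d(4) = -3*3 - 2*7 - 4 = -27
d(5) = -3*(-27) - 2*3 - 7 = 68
d(6) = -3*68 - 2*(-27) - 3 = -153
d(7) = -3*(-153) - 2*68 - (-27) = 350
d(8) = -3*350 - 2*(-153) - 68 = -812
d(9) = -3*(-812) - 2*350 - (-153) = 1889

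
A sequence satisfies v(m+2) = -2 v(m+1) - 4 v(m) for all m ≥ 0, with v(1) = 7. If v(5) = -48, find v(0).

Let v(0) = w.
v(2) = -14 - 4w
v(3) = 8w
v(4) = 56
v(5) = -112 - 32w
So -112 - 32w = -48, giving w = -2.

-2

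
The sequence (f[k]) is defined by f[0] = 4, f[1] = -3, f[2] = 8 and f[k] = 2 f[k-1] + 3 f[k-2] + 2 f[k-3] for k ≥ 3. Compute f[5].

157

f[3] = 2*8 + 3*(-3) + 2*4 = 15
f[4] = 2*15 + 3*8 + 2*(-3) = 48
f[5] = 2*48 + 3*15 + 2*8 = 157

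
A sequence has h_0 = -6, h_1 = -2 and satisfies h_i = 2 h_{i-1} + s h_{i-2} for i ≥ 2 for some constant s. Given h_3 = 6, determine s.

h_2 = -4 - 6s
h_3 = -8 - 14s
So -8 - 14s = 6, giving s = -1.

-1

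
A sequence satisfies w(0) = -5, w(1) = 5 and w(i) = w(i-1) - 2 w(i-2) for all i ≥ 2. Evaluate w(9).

w(2) = 5 - 2·(-5) = 15
w(3) = 15 - 2·5 = 5
w(4) = 5 - 2·15 = -25
w(5) = (-25) - 2·5 = -35
w(6) = (-35) - 2·(-25) = 15
w(7) = 15 - 2·(-35) = 85
w(8) = 85 - 2·15 = 55
w(9) = 55 - 2·85 = -115

-115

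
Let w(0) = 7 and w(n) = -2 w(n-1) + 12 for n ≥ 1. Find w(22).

12582916

The fixed point is 12/(1 + 2) = 4, so w(n) - 4 = -2(w(n-1) - 4).
Hence w(n) = 3·(-2)^n + 4.
w(22) = 3·(-2)^{22} + 4 = 3·4194304 + 4 = 12582916.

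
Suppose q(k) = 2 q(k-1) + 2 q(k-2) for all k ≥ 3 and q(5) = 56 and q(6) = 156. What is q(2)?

5

Rearranging, q(k-2) = (q(k) - 2 q(k-1)) / 2.
q(4) = (156 - 2*56) / 2 = 44/2 = 22
q(3) = (56 - 2*22) / 2 = 12/2 = 6
q(2) = (22 - 2*6) / 2 = 10/2 = 5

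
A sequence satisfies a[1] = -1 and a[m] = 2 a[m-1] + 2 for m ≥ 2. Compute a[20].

524286

The fixed point is 2/(1 - 2) = -2, so a[m] + 2 = 2(a[m-1] + 2).
Hence a[m] = 1·2^{m-1} - 2.
a[20] = 1·2^{19} - 2 = 1·524288 - 2 = 524286.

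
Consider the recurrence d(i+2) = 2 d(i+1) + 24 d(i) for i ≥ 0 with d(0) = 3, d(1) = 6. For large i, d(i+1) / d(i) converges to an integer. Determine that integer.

The characteristic equation is r^2 - 2r - 24 = 0, which factors as (r - 6)(r + 4) = 0.
So the roots are 6 and -4. Since |6| > |-4| and the coefficient of 6^i is non-zero, the ratio tends to 6.

6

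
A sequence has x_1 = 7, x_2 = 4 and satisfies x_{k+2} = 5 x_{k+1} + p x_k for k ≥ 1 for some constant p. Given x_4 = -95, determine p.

-5

x_3 = 20 + 7p
x_4 = 100 + 39p
So 100 + 39p = -95, giving p = -5.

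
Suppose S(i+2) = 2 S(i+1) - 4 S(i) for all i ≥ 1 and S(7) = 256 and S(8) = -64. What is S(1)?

Rearranging, S(i-2) = (S(i) - 2 S(i-1)) / -4.
S(6) = (-64 - 2*256) / -4 = -576/-4 = 144
S(5) = (256 - 2*144) / -4 = -32/-4 = 8
S(4) = (144 - 2*8) / -4 = 128/-4 = -32
S(3) = (8 - 2*(-32)) / -4 = 72/-4 = -18
S(2) = (-32 - 2*(-18)) / -4 = 4/-4 = -1
S(1) = (-18 - 2*(-1)) / -4 = -16/-4 = 4

4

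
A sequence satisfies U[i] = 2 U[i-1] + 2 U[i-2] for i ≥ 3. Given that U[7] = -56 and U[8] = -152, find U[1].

Rearranging, U[i-2] = (U[i] - 2 U[i-1]) / 2.
U[6] = (-152 - 2·(-56)) / 2 = -40/2 = -20
U[5] = (-56 - 2·(-20)) / 2 = -16/2 = -8
U[4] = (-20 - 2·(-8)) / 2 = -4/2 = -2
U[3] = (-8 - 2·(-2)) / 2 = -4/2 = -2
U[2] = (-2 - 2·(-2)) / 2 = 2/2 = 1
U[1] = (-2 - 2·1) / 2 = -4/2 = -2

-2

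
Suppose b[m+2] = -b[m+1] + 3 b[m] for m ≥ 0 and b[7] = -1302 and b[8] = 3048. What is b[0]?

Rearranging, b[m-2] = (b[m] + b[m-1]) / 3.
b[6] = (3048 + (-1302)) / 3 = 1746/3 = 582
b[5] = (-1302 + 582) / 3 = -720/3 = -240
b[4] = (582 + (-240)) / 3 = 342/3 = 114
b[3] = (-240 + 114) / 3 = -126/3 = -42
b[2] = (114 + (-42)) / 3 = 72/3 = 24
b[1] = (-42 + 24) / 3 = -18/3 = -6
b[0] = (24 + (-6)) / 3 = 18/3 = 6

6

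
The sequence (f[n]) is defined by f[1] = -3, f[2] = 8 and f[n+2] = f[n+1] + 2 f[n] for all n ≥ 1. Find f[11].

f[3] = 8 + 2*(-3) = 2
f[4] = 2 + 2*8 = 18
f[5] = 18 + 2*2 = 22
f[6] = 22 + 2*18 = 58
f[7] = 58 + 2*22 = 102
f[8] = 102 + 2*58 = 218
f[9] = 218 + 2*102 = 422
f[10] = 422 + 2*218 = 858
f[11] = 858 + 2*422 = 1702

1702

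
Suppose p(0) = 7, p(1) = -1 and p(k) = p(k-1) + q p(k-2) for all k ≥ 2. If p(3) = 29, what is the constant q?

5

p(2) = -1 + 7q
p(3) = -1 + 6q
So -1 + 6q = 29, giving q = 5.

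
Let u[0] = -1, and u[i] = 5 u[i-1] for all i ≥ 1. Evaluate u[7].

-78125

u[1] = 5*(-1) = -5
u[2] = 5*(-5) = -25
u[3] = 5*(-25) = -125
u[4] = 5*(-125) = -625
u[5] = 5*(-625) = -3125
u[6] = 5*(-3125) = -15625
u[7] = 5*(-15625) = -78125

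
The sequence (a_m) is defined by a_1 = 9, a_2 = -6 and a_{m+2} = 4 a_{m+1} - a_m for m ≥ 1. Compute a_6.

-1758

a_3 = 4·(-6) - 9 = -33
a_4 = 4·(-33) - (-6) = -126
a_5 = 4·(-126) - (-33) = -471
a_6 = 4·(-471) - (-126) = -1758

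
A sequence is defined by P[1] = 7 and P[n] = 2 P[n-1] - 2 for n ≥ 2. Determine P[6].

P[2] = 2·7 - 2 = 12
P[3] = 2·12 - 2 = 22
P[4] = 2·22 - 2 = 42
P[5] = 2·42 - 2 = 82
P[6] = 2·82 - 2 = 162

162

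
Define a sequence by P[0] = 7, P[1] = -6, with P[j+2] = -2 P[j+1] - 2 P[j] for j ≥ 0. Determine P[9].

P[2] = -2(-6) - 2(7) = -2
P[3] = -2(-2) - 2(-6) = 16
P[4] = -2(16) - 2(-2) = -28
P[5] = -2(-28) - 2(16) = 24
P[6] = -2(24) - 2(-28) = 8
P[7] = -2(8) - 2(24) = -64
P[8] = -2(-64) - 2(8) = 112
P[9] = -2(112) - 2(-64) = -96

-96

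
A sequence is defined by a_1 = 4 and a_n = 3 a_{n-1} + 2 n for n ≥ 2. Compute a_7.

4730

a_2 = 3*4 + 4 = 16
a_3 = 3*16 + 6 = 54
a_4 = 3*54 + 8 = 170
a_5 = 3*170 + 10 = 520
a_6 = 3*520 + 12 = 1572
a_7 = 3*1572 + 14 = 4730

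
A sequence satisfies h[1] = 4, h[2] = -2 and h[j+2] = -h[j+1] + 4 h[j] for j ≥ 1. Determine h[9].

3778

h[3] = -(-2) + 4*4 = 18
h[4] = -18 + 4*(-2) = -26
h[5] = -(-26) + 4*18 = 98
h[6] = -98 + 4*(-26) = -202
h[7] = -(-202) + 4*98 = 594
h[8] = -594 + 4*(-202) = -1402
h[9] = -(-1402) + 4*594 = 3778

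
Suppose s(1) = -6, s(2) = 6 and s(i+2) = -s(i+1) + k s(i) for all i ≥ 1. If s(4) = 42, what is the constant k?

3

s(3) = -6 - 6k
s(4) = 6 + 12k
So 6 + 12k = 42, giving k = 3.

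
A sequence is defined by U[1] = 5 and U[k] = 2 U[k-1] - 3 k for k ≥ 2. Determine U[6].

U[2] = 2·5 - 6 = 4
U[3] = 2·4 - 9 = -1
U[4] = 2·(-1) - 12 = -14
U[5] = 2·(-14) - 15 = -43
U[6] = 2·(-43) - 18 = -104

-104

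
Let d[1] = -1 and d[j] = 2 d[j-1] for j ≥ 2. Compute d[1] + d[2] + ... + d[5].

d[2] = 2·(-1) = -2
d[3] = 2·(-2) = -4
d[4] = 2·(-4) = -8
d[5] = 2·(-8) = -16
Sum = (-1) + (-2) + (-4) + (-8) + (-16) = -31

-31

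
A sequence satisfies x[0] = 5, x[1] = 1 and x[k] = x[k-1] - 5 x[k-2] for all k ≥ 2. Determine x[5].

236

x[2] = 1 - 5·5 = -24
x[3] = (-24) - 5·1 = -29
x[4] = (-29) - 5·(-24) = 91
x[5] = 91 - 5·(-29) = 236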